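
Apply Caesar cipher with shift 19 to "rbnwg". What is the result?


Caesar cipher: shift "rbnwg" by 19
  'r' (pos 17) + 19 = pos 10 = 'k'
  'b' (pos 1) + 19 = pos 20 = 'u'
  'n' (pos 13) + 19 = pos 6 = 'g'
  'w' (pos 22) + 19 = pos 15 = 'p'
  'g' (pos 6) + 19 = pos 25 = 'z'
Result: kugpz

kugpz


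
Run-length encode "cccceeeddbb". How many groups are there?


Input: cccceeeddbb
Scanning for consecutive runs:
  Group 1: 'c' x 4 (positions 0-3)
  Group 2: 'e' x 3 (positions 4-6)
  Group 3: 'd' x 2 (positions 7-8)
  Group 4: 'b' x 2 (positions 9-10)
Total groups: 4

4


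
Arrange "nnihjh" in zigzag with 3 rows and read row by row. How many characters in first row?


Zigzag "nnihjh" into 3 rows:
Placing characters:
  'n' => row 0
  'n' => row 1
  'i' => row 2
  'h' => row 1
  'j' => row 0
  'h' => row 1
Rows:
  Row 0: "nj"
  Row 1: "nhh"
  Row 2: "i"
First row length: 2

2


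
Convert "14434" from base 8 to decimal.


Input: "14434" in base 8
Positional expansion:
  Digit '1' (value 1) x 8^4 = 4096
  Digit '4' (value 4) x 8^3 = 2048
  Digit '4' (value 4) x 8^2 = 256
  Digit '3' (value 3) x 8^1 = 24
  Digit '4' (value 4) x 8^0 = 4
Sum = 6428

6428


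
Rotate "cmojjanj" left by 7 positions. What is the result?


Input: "cmojjanj", rotate left by 7
First 7 characters: "cmojjan"
Remaining characters: "j"
Concatenate remaining + first: "j" + "cmojjan" = "jcmojjan"

jcmojjan


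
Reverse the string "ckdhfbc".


Input: ckdhfbc
Reading characters right to left:
  Position 6: 'c'
  Position 5: 'b'
  Position 4: 'f'
  Position 3: 'h'
  Position 2: 'd'
  Position 1: 'k'
  Position 0: 'c'
Reversed: cbfhdkc

cbfhdkc


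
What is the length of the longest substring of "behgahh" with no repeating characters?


Input: "behgahh"
Sliding window (track last position of each char):
  Position 0 ('b'): window [0,0] length 1 -- new best
  Position 1 ('e'): window [0,1] length 2 -- new best
  Position 2 ('h'): window [0,2] length 3 -- new best
  Position 3 ('g'): window [0,3] length 4 -- new best
  Position 4 ('a'): window [0,4] length 5 -- new best
  Position 5 ('h'): repeat (last at 2), move window start to 3
  Position 5 ('h'): window [3,5] length 3
  Position 6 ('h'): repeat (last at 5), move window start to 6
  Position 6 ('h'): window [6,6] length 1
Longest substring with no repeats: "behga" with length 5

5


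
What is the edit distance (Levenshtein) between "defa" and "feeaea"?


Computing edit distance: "defa" -> "feeaea"
DP table:
           f    e    e    a    e    a
      0    1    2    3    4    5    6
  d   1    1    2    3    4    5    6
  e   2    2    1    2    3    4    5
  f   3    2    2    2    3    4    5
  a   4    3    3    3    2    3    4
Edit distance = dp[4][6] = 4

4


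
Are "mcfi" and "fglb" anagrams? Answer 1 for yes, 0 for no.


Strings: "mcfi", "fglb"
Sorted first:  cfim
Sorted second: bfgl
Differ at position 0: 'c' vs 'b' => not anagrams

0


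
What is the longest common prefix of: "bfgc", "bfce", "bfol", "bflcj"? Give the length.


Words: bfgc, bfce, bfol, bflcj
  Position 0: all 'b' => match
  Position 1: all 'f' => match
  Position 2: ('g', 'c', 'o', 'l') => mismatch, stop
LCP = "bf" (length 2)

2


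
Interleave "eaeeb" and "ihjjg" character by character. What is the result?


Interleaving "eaeeb" and "ihjjg":
  Position 0: 'e' from first, 'i' from second => "ei"
  Position 1: 'a' from first, 'h' from second => "ah"
  Position 2: 'e' from first, 'j' from second => "ej"
  Position 3: 'e' from first, 'j' from second => "ej"
  Position 4: 'b' from first, 'g' from second => "bg"
Result: eiahejejbg

eiahejejbg


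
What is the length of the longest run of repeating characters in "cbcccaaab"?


Input: "cbcccaaab"
Scanning for longest run:
  Position 1 ('b'): new char, reset run to 1
  Position 2 ('c'): new char, reset run to 1
  Position 3 ('c'): continues run of 'c', length=2
  Position 4 ('c'): continues run of 'c', length=3
  Position 5 ('a'): new char, reset run to 1
  Position 6 ('a'): continues run of 'a', length=2
  Position 7 ('a'): continues run of 'a', length=3
  Position 8 ('b'): new char, reset run to 1
Longest run: 'c' with length 3

3


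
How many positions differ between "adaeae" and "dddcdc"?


Comparing "adaeae" and "dddcdc" position by position:
  Position 0: 'a' vs 'd' => DIFFER
  Position 1: 'd' vs 'd' => same
  Position 2: 'a' vs 'd' => DIFFER
  Position 3: 'e' vs 'c' => DIFFER
  Position 4: 'a' vs 'd' => DIFFER
  Position 5: 'e' vs 'c' => DIFFER
Positions that differ: 5

5


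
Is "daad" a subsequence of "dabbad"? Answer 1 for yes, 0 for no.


Check if "daad" is a subsequence of "dabbad"
Greedy scan:
  Position 0 ('d'): matches sub[0] = 'd'
  Position 1 ('a'): matches sub[1] = 'a'
  Position 2 ('b'): no match needed
  Position 3 ('b'): no match needed
  Position 4 ('a'): matches sub[2] = 'a'
  Position 5 ('d'): matches sub[3] = 'd'
All 4 characters matched => is a subsequence

1


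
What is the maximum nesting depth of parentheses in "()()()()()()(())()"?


Input: "()()()()()()(())()"
Tracking depth:
  Position 0 '(': depth becomes 1
  Position 1 ')': depth becomes 0
  Position 2 '(': depth becomes 1
  Position 3 ')': depth becomes 0
  Position 4 '(': depth becomes 1
  Position 5 ')': depth becomes 0
  Position 6 '(': depth becomes 1
  Position 7 ')': depth becomes 0
  Position 8 '(': depth becomes 1
  Position 9 ')': depth becomes 0
  Position 10 '(': depth becomes 1
  Position 11 ')': depth becomes 0
  Position 12 '(': depth becomes 1
  Position 13 '(': depth becomes 2
  Position 14 ')': depth becomes 1
  Position 15 ')': depth becomes 0
  Position 16 '(': depth becomes 1
  Position 17 ')': depth becomes 0
Maximum depth reached: 2

2


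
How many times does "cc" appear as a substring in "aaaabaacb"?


Searching for "cc" in "aaaabaacb"
Scanning each position:
  Position 0: "aa" => no
  Position 1: "aa" => no
  Position 2: "aa" => no
  Position 3: "ab" => no
  Position 4: "ba" => no
  Position 5: "aa" => no
  Position 6: "ac" => no
  Position 7: "cb" => no
Total occurrences: 0

0


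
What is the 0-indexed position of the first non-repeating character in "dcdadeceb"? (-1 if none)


Input: dcdadeceb
Character frequencies:
  'a': 1
  'b': 1
  'c': 2
  'd': 3
  'e': 2
Scanning left to right for freq == 1:
  Position 0 ('d'): freq=3, skip
  Position 1 ('c'): freq=2, skip
  Position 2 ('d'): freq=3, skip
  Position 3 ('a'): unique! => answer = 3

3


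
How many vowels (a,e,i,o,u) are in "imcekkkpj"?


Input: imcekkkpj
Checking each character:
  'i' at position 0: vowel (running total: 1)
  'm' at position 1: consonant
  'c' at position 2: consonant
  'e' at position 3: vowel (running total: 2)
  'k' at position 4: consonant
  'k' at position 5: consonant
  'k' at position 6: consonant
  'p' at position 7: consonant
  'j' at position 8: consonant
Total vowels: 2

2


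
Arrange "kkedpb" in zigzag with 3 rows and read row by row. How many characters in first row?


Zigzag "kkedpb" into 3 rows:
Placing characters:
  'k' => row 0
  'k' => row 1
  'e' => row 2
  'd' => row 1
  'p' => row 0
  'b' => row 1
Rows:
  Row 0: "kp"
  Row 1: "kdb"
  Row 2: "e"
First row length: 2

2


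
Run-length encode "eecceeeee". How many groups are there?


Input: eecceeeee
Scanning for consecutive runs:
  Group 1: 'e' x 2 (positions 0-1)
  Group 2: 'c' x 2 (positions 2-3)
  Group 3: 'e' x 5 (positions 4-8)
Total groups: 3

3


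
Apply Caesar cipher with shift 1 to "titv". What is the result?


Caesar cipher: shift "titv" by 1
  't' (pos 19) + 1 = pos 20 = 'u'
  'i' (pos 8) + 1 = pos 9 = 'j'
  't' (pos 19) + 1 = pos 20 = 'u'
  'v' (pos 21) + 1 = pos 22 = 'w'
Result: ujuw

ujuw


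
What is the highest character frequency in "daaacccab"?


Input: daaacccab
Character counts:
  'a': 4
  'b': 1
  'c': 3
  'd': 1
Maximum frequency: 4

4


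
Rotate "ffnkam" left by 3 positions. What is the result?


Input: "ffnkam", rotate left by 3
First 3 characters: "ffn"
Remaining characters: "kam"
Concatenate remaining + first: "kam" + "ffn" = "kamffn"

kamffn


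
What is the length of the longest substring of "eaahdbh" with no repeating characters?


Input: "eaahdbh"
Sliding window (track last position of each char):
  Position 0 ('e'): window [0,0] length 1 -- new best
  Position 1 ('a'): window [0,1] length 2 -- new best
  Position 2 ('a'): repeat (last at 1), move window start to 2
  Position 2 ('a'): window [2,2] length 1
  Position 3 ('h'): window [2,3] length 2
  Position 4 ('d'): window [2,4] length 3 -- new best
  Position 5 ('b'): window [2,5] length 4 -- new best
  Position 6 ('h'): repeat (last at 3), move window start to 4
  Position 6 ('h'): window [4,6] length 3
Longest substring with no repeats: "ahdb" with length 4

4


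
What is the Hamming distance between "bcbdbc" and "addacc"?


Comparing "bcbdbc" and "addacc" position by position:
  Position 0: 'b' vs 'a' => differ
  Position 1: 'c' vs 'd' => differ
  Position 2: 'b' vs 'd' => differ
  Position 3: 'd' vs 'a' => differ
  Position 4: 'b' vs 'c' => differ
  Position 5: 'c' vs 'c' => same
Total differences (Hamming distance): 5

5


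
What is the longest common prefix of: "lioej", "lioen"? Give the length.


Words: lioej, lioen
  Position 0: all 'l' => match
  Position 1: all 'i' => match
  Position 2: all 'o' => match
  Position 3: all 'e' => match
  Position 4: ('j', 'n') => mismatch, stop
LCP = "lioe" (length 4)

4


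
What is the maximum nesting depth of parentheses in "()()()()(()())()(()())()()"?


Input: "()()()()(()())()(()())()()"
Tracking depth:
  Position 0 '(': depth becomes 1
  Position 1 ')': depth becomes 0
  Position 2 '(': depth becomes 1
  Position 3 ')': depth becomes 0
  Position 4 '(': depth becomes 1
  Position 5 ')': depth becomes 0
  Position 6 '(': depth becomes 1
  Position 7 ')': depth becomes 0
  Position 8 '(': depth becomes 1
  Position 9 '(': depth becomes 2
  Position 10 ')': depth becomes 1
  Position 11 '(': depth becomes 2
  Position 12 ')': depth becomes 1
  Position 13 ')': depth becomes 0
  Position 14 '(': depth becomes 1
  Position 15 ')': depth becomes 0
  Position 16 '(': depth becomes 1
  Position 17 '(': depth becomes 2
  Position 18 ')': depth becomes 1
  Position 19 '(': depth becomes 2
  Position 20 ')': depth becomes 1
  Position 21 ')': depth becomes 0
  Position 22 '(': depth becomes 1
  Position 23 ')': depth becomes 0
  Position 24 '(': depth becomes 1
  Position 25 ')': depth becomes 0
Maximum depth reached: 2

2


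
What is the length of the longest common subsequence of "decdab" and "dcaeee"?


LCS of "decdab" and "dcaeee"
DP table:
           d    c    a    e    e    e
      0    0    0    0    0    0    0
  d   0    1    1    1    1    1    1
  e   0    1    1    1    2    2    2
  c   0    1    2    2    2    2    2
  d   0    1    2    2    2    2    2
  a   0    1    2    3    3    3    3
  b   0    1    2    3    3    3    3
LCS length = dp[6][6] = 3

3


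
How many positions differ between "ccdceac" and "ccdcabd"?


Comparing "ccdceac" and "ccdcabd" position by position:
  Position 0: 'c' vs 'c' => same
  Position 1: 'c' vs 'c' => same
  Position 2: 'd' vs 'd' => same
  Position 3: 'c' vs 'c' => same
  Position 4: 'e' vs 'a' => DIFFER
  Position 5: 'a' vs 'b' => DIFFER
  Position 6: 'c' vs 'd' => DIFFER
Positions that differ: 3

3


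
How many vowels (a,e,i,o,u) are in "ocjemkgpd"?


Input: ocjemkgpd
Checking each character:
  'o' at position 0: vowel (running total: 1)
  'c' at position 1: consonant
  'j' at position 2: consonant
  'e' at position 3: vowel (running total: 2)
  'm' at position 4: consonant
  'k' at position 5: consonant
  'g' at position 6: consonant
  'p' at position 7: consonant
  'd' at position 8: consonant
Total vowels: 2

2


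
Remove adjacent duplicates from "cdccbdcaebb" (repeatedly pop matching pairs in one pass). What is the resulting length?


Input: cdccbdcaebb
Stack-based adjacent duplicate removal:
  Read 'c': push. Stack: c
  Read 'd': push. Stack: cd
  Read 'c': push. Stack: cdc
  Read 'c': matches stack top 'c' => pop. Stack: cd
  Read 'b': push. Stack: cdb
  Read 'd': push. Stack: cdbd
  Read 'c': push. Stack: cdbdc
  Read 'a': push. Stack: cdbdca
  Read 'e': push. Stack: cdbdcae
  Read 'b': push. Stack: cdbdcaeb
  Read 'b': matches stack top 'b' => pop. Stack: cdbdcae
Final stack: "cdbdcae" (length 7)

7


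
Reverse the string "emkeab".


Input: emkeab
Reading characters right to left:
  Position 5: 'b'
  Position 4: 'a'
  Position 3: 'e'
  Position 2: 'k'
  Position 1: 'm'
  Position 0: 'e'
Reversed: baekme

baekme


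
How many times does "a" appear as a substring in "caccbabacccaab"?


Searching for "a" in "caccbabacccaab"
Scanning each position:
  Position 0: "c" => no
  Position 1: "a" => MATCH
  Position 2: "c" => no
  Position 3: "c" => no
  Position 4: "b" => no
  Position 5: "a" => MATCH
  Position 6: "b" => no
  Position 7: "a" => MATCH
  Position 8: "c" => no
  Position 9: "c" => no
  Position 10: "c" => no
  Position 11: "a" => MATCH
  Position 12: "a" => MATCH
  Position 13: "b" => no
Total occurrences: 5

5


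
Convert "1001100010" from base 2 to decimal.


Input: "1001100010" in base 2
Positional expansion:
  Digit '1' (value 1) x 2^9 = 512
  Digit '0' (value 0) x 2^8 = 0
  Digit '0' (value 0) x 2^7 = 0
  Digit '1' (value 1) x 2^6 = 64
  Digit '1' (value 1) x 2^5 = 32
  Digit '0' (value 0) x 2^4 = 0
  Digit '0' (value 0) x 2^3 = 0
  Digit '0' (value 0) x 2^2 = 0
  Digit '1' (value 1) x 2^1 = 2
  Digit '0' (value 0) x 2^0 = 0
Sum = 610

610


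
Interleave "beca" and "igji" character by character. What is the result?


Interleaving "beca" and "igji":
  Position 0: 'b' from first, 'i' from second => "bi"
  Position 1: 'e' from first, 'g' from second => "eg"
  Position 2: 'c' from first, 'j' from second => "cj"
  Position 3: 'a' from first, 'i' from second => "ai"
Result: biegcjai

biegcjai


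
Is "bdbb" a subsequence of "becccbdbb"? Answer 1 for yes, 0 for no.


Check if "bdbb" is a subsequence of "becccbdbb"
Greedy scan:
  Position 0 ('b'): matches sub[0] = 'b'
  Position 1 ('e'): no match needed
  Position 2 ('c'): no match needed
  Position 3 ('c'): no match needed
  Position 4 ('c'): no match needed
  Position 5 ('b'): no match needed
  Position 6 ('d'): matches sub[1] = 'd'
  Position 7 ('b'): matches sub[2] = 'b'
  Position 8 ('b'): matches sub[3] = 'b'
All 4 characters matched => is a subsequence

1


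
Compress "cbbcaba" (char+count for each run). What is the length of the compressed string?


Input: cbbcaba
Runs:
  'c' x 1 => "c1"
  'b' x 2 => "b2"
  'c' x 1 => "c1"
  'a' x 1 => "a1"
  'b' x 1 => "b1"
  'a' x 1 => "a1"
Compressed: "c1b2c1a1b1a1"
Compressed length: 12

12


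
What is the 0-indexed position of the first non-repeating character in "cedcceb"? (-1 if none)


Input: cedcceb
Character frequencies:
  'b': 1
  'c': 3
  'd': 1
  'e': 2
Scanning left to right for freq == 1:
  Position 0 ('c'): freq=3, skip
  Position 1 ('e'): freq=2, skip
  Position 2 ('d'): unique! => answer = 2

2


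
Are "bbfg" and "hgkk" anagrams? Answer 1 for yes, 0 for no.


Strings: "bbfg", "hgkk"
Sorted first:  bbfg
Sorted second: ghkk
Differ at position 0: 'b' vs 'g' => not anagrams

0


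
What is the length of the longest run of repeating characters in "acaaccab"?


Input: "acaaccab"
Scanning for longest run:
  Position 1 ('c'): new char, reset run to 1
  Position 2 ('a'): new char, reset run to 1
  Position 3 ('a'): continues run of 'a', length=2
  Position 4 ('c'): new char, reset run to 1
  Position 5 ('c'): continues run of 'c', length=2
  Position 6 ('a'): new char, reset run to 1
  Position 7 ('b'): new char, reset run to 1
Longest run: 'a' with length 2

2


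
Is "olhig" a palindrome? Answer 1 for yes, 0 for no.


Input: olhig
Reversed: gihlo
  Compare pos 0 ('o') with pos 4 ('g'): MISMATCH
  Compare pos 1 ('l') with pos 3 ('i'): MISMATCH
Result: not a palindrome

0


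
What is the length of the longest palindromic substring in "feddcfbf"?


Input: "feddcfbf"
Checking substrings for palindromes:
  [5:8] "fbf" (len 3) => palindrome
  [2:4] "dd" (len 2) => palindrome
Longest palindromic substring: "fbf" with length 3

3


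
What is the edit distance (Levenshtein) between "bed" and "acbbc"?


Computing edit distance: "bed" -> "acbbc"
DP table:
           a    c    b    b    c
      0    1    2    3    4    5
  b   1    1    2    2    3    4
  e   2    2    2    3    3    4
  d   3    3    3    3    4    4
Edit distance = dp[3][5] = 4

4


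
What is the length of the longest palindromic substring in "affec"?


Input: "affec"
Checking substrings for palindromes:
  [1:3] "ff" (len 2) => palindrome
Longest palindromic substring: "ff" with length 2

2


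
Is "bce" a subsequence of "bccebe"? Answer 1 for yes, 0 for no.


Check if "bce" is a subsequence of "bccebe"
Greedy scan:
  Position 0 ('b'): matches sub[0] = 'b'
  Position 1 ('c'): matches sub[1] = 'c'
  Position 2 ('c'): no match needed
  Position 3 ('e'): matches sub[2] = 'e'
  Position 4 ('b'): no match needed
  Position 5 ('e'): no match needed
All 3 characters matched => is a subsequence

1


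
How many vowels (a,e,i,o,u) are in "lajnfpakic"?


Input: lajnfpakic
Checking each character:
  'l' at position 0: consonant
  'a' at position 1: vowel (running total: 1)
  'j' at position 2: consonant
  'n' at position 3: consonant
  'f' at position 4: consonant
  'p' at position 5: consonant
  'a' at position 6: vowel (running total: 2)
  'k' at position 7: consonant
  'i' at position 8: vowel (running total: 3)
  'c' at position 9: consonant
Total vowels: 3

3


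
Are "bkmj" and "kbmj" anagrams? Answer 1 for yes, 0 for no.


Strings: "bkmj", "kbmj"
Sorted first:  bjkm
Sorted second: bjkm
Sorted forms match => anagrams

1


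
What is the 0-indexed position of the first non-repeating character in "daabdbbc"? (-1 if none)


Input: daabdbbc
Character frequencies:
  'a': 2
  'b': 3
  'c': 1
  'd': 2
Scanning left to right for freq == 1:
  Position 0 ('d'): freq=2, skip
  Position 1 ('a'): freq=2, skip
  Position 2 ('a'): freq=2, skip
  Position 3 ('b'): freq=3, skip
  Position 4 ('d'): freq=2, skip
  Position 5 ('b'): freq=3, skip
  Position 6 ('b'): freq=3, skip
  Position 7 ('c'): unique! => answer = 7

7


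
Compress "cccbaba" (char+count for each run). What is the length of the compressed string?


Input: cccbaba
Runs:
  'c' x 3 => "c3"
  'b' x 1 => "b1"
  'a' x 1 => "a1"
  'b' x 1 => "b1"
  'a' x 1 => "a1"
Compressed: "c3b1a1b1a1"
Compressed length: 10

10


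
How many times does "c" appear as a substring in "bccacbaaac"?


Searching for "c" in "bccacbaaac"
Scanning each position:
  Position 0: "b" => no
  Position 1: "c" => MATCH
  Position 2: "c" => MATCH
  Position 3: "a" => no
  Position 4: "c" => MATCH
  Position 5: "b" => no
  Position 6: "a" => no
  Position 7: "a" => no
  Position 8: "a" => no
  Position 9: "c" => MATCH
Total occurrences: 4

4


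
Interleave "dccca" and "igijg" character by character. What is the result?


Interleaving "dccca" and "igijg":
  Position 0: 'd' from first, 'i' from second => "di"
  Position 1: 'c' from first, 'g' from second => "cg"
  Position 2: 'c' from first, 'i' from second => "ci"
  Position 3: 'c' from first, 'j' from second => "cj"
  Position 4: 'a' from first, 'g' from second => "ag"
Result: dicgcicjag

dicgcicjag


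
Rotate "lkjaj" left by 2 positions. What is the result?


Input: "lkjaj", rotate left by 2
First 2 characters: "lk"
Remaining characters: "jaj"
Concatenate remaining + first: "jaj" + "lk" = "jajlk"

jajlk


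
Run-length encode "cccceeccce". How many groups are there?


Input: cccceeccce
Scanning for consecutive runs:
  Group 1: 'c' x 4 (positions 0-3)
  Group 2: 'e' x 2 (positions 4-5)
  Group 3: 'c' x 3 (positions 6-8)
  Group 4: 'e' x 1 (positions 9-9)
Total groups: 4

4


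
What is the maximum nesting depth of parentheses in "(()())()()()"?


Input: "(()())()()()"
Tracking depth:
  Position 0 '(': depth becomes 1
  Position 1 '(': depth becomes 2
  Position 2 ')': depth becomes 1
  Position 3 '(': depth becomes 2
  Position 4 ')': depth becomes 1
  Position 5 ')': depth becomes 0
  Position 6 '(': depth becomes 1
  Position 7 ')': depth becomes 0
  Position 8 '(': depth becomes 1
  Position 9 ')': depth becomes 0
  Position 10 '(': depth becomes 1
  Position 11 ')': depth becomes 0
Maximum depth reached: 2

2


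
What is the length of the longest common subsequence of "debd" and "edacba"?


LCS of "debd" and "edacba"
DP table:
           e    d    a    c    b    a
      0    0    0    0    0    0    0
  d   0    0    1    1    1    1    1
  e   0    1    1    1    1    1    1
  b   0    1    1    1    1    2    2
  d   0    1    2    2    2    2    2
LCS length = dp[4][6] = 2

2


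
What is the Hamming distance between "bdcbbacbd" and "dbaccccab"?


Comparing "bdcbbacbd" and "dbaccccab" position by position:
  Position 0: 'b' vs 'd' => differ
  Position 1: 'd' vs 'b' => differ
  Position 2: 'c' vs 'a' => differ
  Position 3: 'b' vs 'c' => differ
  Position 4: 'b' vs 'c' => differ
  Position 5: 'a' vs 'c' => differ
  Position 6: 'c' vs 'c' => same
  Position 7: 'b' vs 'a' => differ
  Position 8: 'd' vs 'b' => differ
Total differences (Hamming distance): 8

8


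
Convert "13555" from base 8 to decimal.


Input: "13555" in base 8
Positional expansion:
  Digit '1' (value 1) x 8^4 = 4096
  Digit '3' (value 3) x 8^3 = 1536
  Digit '5' (value 5) x 8^2 = 320
  Digit '5' (value 5) x 8^1 = 40
  Digit '5' (value 5) x 8^0 = 5
Sum = 5997

5997


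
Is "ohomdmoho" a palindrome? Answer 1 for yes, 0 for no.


Input: ohomdmoho
Reversed: ohomdmoho
  Compare pos 0 ('o') with pos 8 ('o'): match
  Compare pos 1 ('h') with pos 7 ('h'): match
  Compare pos 2 ('o') with pos 6 ('o'): match
  Compare pos 3 ('m') with pos 5 ('m'): match
Result: palindrome

1


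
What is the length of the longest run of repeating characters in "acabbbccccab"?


Input: "acabbbccccab"
Scanning for longest run:
  Position 1 ('c'): new char, reset run to 1
  Position 2 ('a'): new char, reset run to 1
  Position 3 ('b'): new char, reset run to 1
  Position 4 ('b'): continues run of 'b', length=2
  Position 5 ('b'): continues run of 'b', length=3
  Position 6 ('c'): new char, reset run to 1
  Position 7 ('c'): continues run of 'c', length=2
  Position 8 ('c'): continues run of 'c', length=3
  Position 9 ('c'): continues run of 'c', length=4
  Position 10 ('a'): new char, reset run to 1
  Position 11 ('b'): new char, reset run to 1
Longest run: 'c' with length 4

4


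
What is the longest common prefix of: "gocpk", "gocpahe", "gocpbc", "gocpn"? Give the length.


Words: gocpk, gocpahe, gocpbc, gocpn
  Position 0: all 'g' => match
  Position 1: all 'o' => match
  Position 2: all 'c' => match
  Position 3: all 'p' => match
  Position 4: ('k', 'a', 'b', 'n') => mismatch, stop
LCP = "gocp" (length 4)

4


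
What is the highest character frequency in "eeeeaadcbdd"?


Input: eeeeaadcbdd
Character counts:
  'a': 2
  'b': 1
  'c': 1
  'd': 3
  'e': 4
Maximum frequency: 4

4


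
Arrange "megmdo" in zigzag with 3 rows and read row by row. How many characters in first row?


Zigzag "megmdo" into 3 rows:
Placing characters:
  'm' => row 0
  'e' => row 1
  'g' => row 2
  'm' => row 1
  'd' => row 0
  'o' => row 1
Rows:
  Row 0: "md"
  Row 1: "emo"
  Row 2: "g"
First row length: 2

2


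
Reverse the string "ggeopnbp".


Input: ggeopnbp
Reading characters right to left:
  Position 7: 'p'
  Position 6: 'b'
  Position 5: 'n'
  Position 4: 'p'
  Position 3: 'o'
  Position 2: 'e'
  Position 1: 'g'
  Position 0: 'g'
Reversed: pbnpoegg

pbnpoegg


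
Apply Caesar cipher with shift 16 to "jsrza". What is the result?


Caesar cipher: shift "jsrza" by 16
  'j' (pos 9) + 16 = pos 25 = 'z'
  's' (pos 18) + 16 = pos 8 = 'i'
  'r' (pos 17) + 16 = pos 7 = 'h'
  'z' (pos 25) + 16 = pos 15 = 'p'
  'a' (pos 0) + 16 = pos 16 = 'q'
Result: zihpq

zihpq


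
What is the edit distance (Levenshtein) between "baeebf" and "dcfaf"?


Computing edit distance: "baeebf" -> "dcfaf"
DP table:
           d    c    f    a    f
      0    1    2    3    4    5
  b   1    1    2    3    4    5
  a   2    2    2    3    3    4
  e   3    3    3    3    4    4
  e   4    4    4    4    4    5
  b   5    5    5    5    5    5
  f   6    6    6    5    6    5
Edit distance = dp[6][5] = 5

5


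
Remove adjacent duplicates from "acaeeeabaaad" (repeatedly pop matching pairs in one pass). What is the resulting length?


Input: acaeeeabaaad
Stack-based adjacent duplicate removal:
  Read 'a': push. Stack: a
  Read 'c': push. Stack: ac
  Read 'a': push. Stack: aca
  Read 'e': push. Stack: acae
  Read 'e': matches stack top 'e' => pop. Stack: aca
  Read 'e': push. Stack: acae
  Read 'a': push. Stack: acaea
  Read 'b': push. Stack: acaeab
  Read 'a': push. Stack: acaeaba
  Read 'a': matches stack top 'a' => pop. Stack: acaeab
  Read 'a': push. Stack: acaeaba
  Read 'd': push. Stack: acaeabad
Final stack: "acaeabad" (length 8)

8


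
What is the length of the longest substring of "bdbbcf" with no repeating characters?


Input: "bdbbcf"
Sliding window (track last position of each char):
  Position 0 ('b'): window [0,0] length 1 -- new best
  Position 1 ('d'): window [0,1] length 2 -- new best
  Position 2 ('b'): repeat (last at 0), move window start to 1
  Position 2 ('b'): window [1,2] length 2
  Position 3 ('b'): repeat (last at 2), move window start to 3
  Position 3 ('b'): window [3,3] length 1
  Position 4 ('c'): window [3,4] length 2
  Position 5 ('f'): window [3,5] length 3 -- new best
Longest substring with no repeats: "bcf" with length 3

3


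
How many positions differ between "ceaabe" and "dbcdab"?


Comparing "ceaabe" and "dbcdab" position by position:
  Position 0: 'c' vs 'd' => DIFFER
  Position 1: 'e' vs 'b' => DIFFER
  Position 2: 'a' vs 'c' => DIFFER
  Position 3: 'a' vs 'd' => DIFFER
  Position 4: 'b' vs 'a' => DIFFER
  Position 5: 'e' vs 'b' => DIFFER
Positions that differ: 6

6


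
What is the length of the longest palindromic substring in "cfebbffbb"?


Input: "cfebbffbb"
Checking substrings for palindromes:
  [3:9] "bbffbb" (len 6) => palindrome
  [4:8] "bffb" (len 4) => palindrome
  [3:5] "bb" (len 2) => palindrome
  [5:7] "ff" (len 2) => palindrome
  [7:9] "bb" (len 2) => palindrome
Longest palindromic substring: "bbffbb" with length 6

6


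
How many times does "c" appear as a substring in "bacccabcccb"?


Searching for "c" in "bacccabcccb"
Scanning each position:
  Position 0: "b" => no
  Position 1: "a" => no
  Position 2: "c" => MATCH
  Position 3: "c" => MATCH
  Position 4: "c" => MATCH
  Position 5: "a" => no
  Position 6: "b" => no
  Position 7: "c" => MATCH
  Position 8: "c" => MATCH
  Position 9: "c" => MATCH
  Position 10: "b" => no
Total occurrences: 6

6


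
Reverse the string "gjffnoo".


Input: gjffnoo
Reading characters right to left:
  Position 6: 'o'
  Position 5: 'o'
  Position 4: 'n'
  Position 3: 'f'
  Position 2: 'f'
  Position 1: 'j'
  Position 0: 'g'
Reversed: oonffjg

oonffjg


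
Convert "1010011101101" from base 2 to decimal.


Input: "1010011101101" in base 2
Positional expansion:
  Digit '1' (value 1) x 2^12 = 4096
  Digit '0' (value 0) x 2^11 = 0
  Digit '1' (value 1) x 2^10 = 1024
  Digit '0' (value 0) x 2^9 = 0
  Digit '0' (value 0) x 2^8 = 0
  Digit '1' (value 1) x 2^7 = 128
  Digit '1' (value 1) x 2^6 = 64
  Digit '1' (value 1) x 2^5 = 32
  Digit '0' (value 0) x 2^4 = 0
  Digit '1' (value 1) x 2^3 = 8
  Digit '1' (value 1) x 2^2 = 4
  Digit '0' (value 0) x 2^1 = 0
  Digit '1' (value 1) x 2^0 = 1
Sum = 5357

5357


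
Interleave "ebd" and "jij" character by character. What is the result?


Interleaving "ebd" and "jij":
  Position 0: 'e' from first, 'j' from second => "ej"
  Position 1: 'b' from first, 'i' from second => "bi"
  Position 2: 'd' from first, 'j' from second => "dj"
Result: ejbidj

ejbidj


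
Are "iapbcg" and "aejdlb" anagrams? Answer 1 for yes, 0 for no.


Strings: "iapbcg", "aejdlb"
Sorted first:  abcgip
Sorted second: abdejl
Differ at position 2: 'c' vs 'd' => not anagrams

0


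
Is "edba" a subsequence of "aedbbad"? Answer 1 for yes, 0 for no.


Check if "edba" is a subsequence of "aedbbad"
Greedy scan:
  Position 0 ('a'): no match needed
  Position 1 ('e'): matches sub[0] = 'e'
  Position 2 ('d'): matches sub[1] = 'd'
  Position 3 ('b'): matches sub[2] = 'b'
  Position 4 ('b'): no match needed
  Position 5 ('a'): matches sub[3] = 'a'
  Position 6 ('d'): no match needed
All 4 characters matched => is a subsequence

1


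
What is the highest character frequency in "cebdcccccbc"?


Input: cebdcccccbc
Character counts:
  'b': 2
  'c': 7
  'd': 1
  'e': 1
Maximum frequency: 7

7


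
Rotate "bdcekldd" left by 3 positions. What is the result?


Input: "bdcekldd", rotate left by 3
First 3 characters: "bdc"
Remaining characters: "ekldd"
Concatenate remaining + first: "ekldd" + "bdc" = "eklddbdc"

eklddbdc


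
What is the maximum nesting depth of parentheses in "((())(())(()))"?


Input: "((())(())(()))"
Tracking depth:
  Position 0 '(': depth becomes 1
  Position 1 '(': depth becomes 2
  Position 2 '(': depth becomes 3
  Position 3 ')': depth becomes 2
  Position 4 ')': depth becomes 1
  Position 5 '(': depth becomes 2
  Position 6 '(': depth becomes 3
  Position 7 ')': depth becomes 2
  Position 8 ')': depth becomes 1
  Position 9 '(': depth becomes 2
  Position 10 '(': depth becomes 3
  Position 11 ')': depth becomes 2
  Position 12 ')': depth becomes 1
  Position 13 ')': depth becomes 0
Maximum depth reached: 3

3


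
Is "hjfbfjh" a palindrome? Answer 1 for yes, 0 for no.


Input: hjfbfjh
Reversed: hjfbfjh
  Compare pos 0 ('h') with pos 6 ('h'): match
  Compare pos 1 ('j') with pos 5 ('j'): match
  Compare pos 2 ('f') with pos 4 ('f'): match
Result: palindrome

1


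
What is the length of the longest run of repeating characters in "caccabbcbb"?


Input: "caccabbcbb"
Scanning for longest run:
  Position 1 ('a'): new char, reset run to 1
  Position 2 ('c'): new char, reset run to 1
  Position 3 ('c'): continues run of 'c', length=2
  Position 4 ('a'): new char, reset run to 1
  Position 5 ('b'): new char, reset run to 1
  Position 6 ('b'): continues run of 'b', length=2
  Position 7 ('c'): new char, reset run to 1
  Position 8 ('b'): new char, reset run to 1
  Position 9 ('b'): continues run of 'b', length=2
Longest run: 'c' with length 2

2


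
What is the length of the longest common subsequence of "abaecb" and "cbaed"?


LCS of "abaecb" and "cbaed"
DP table:
           c    b    a    e    d
      0    0    0    0    0    0
  a   0    0    0    1    1    1
  b   0    0    1    1    1    1
  a   0    0    1    2    2    2
  e   0    0    1    2    3    3
  c   0    1    1    2    3    3
  b   0    1    2    2    3    3
LCS length = dp[6][5] = 3

3


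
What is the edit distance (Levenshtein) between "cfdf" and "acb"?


Computing edit distance: "cfdf" -> "acb"
DP table:
           a    c    b
      0    1    2    3
  c   1    1    1    2
  f   2    2    2    2
  d   3    3    3    3
  f   4    4    4    4
Edit distance = dp[4][3] = 4

4


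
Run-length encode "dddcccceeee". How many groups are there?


Input: dddcccceeee
Scanning for consecutive runs:
  Group 1: 'd' x 3 (positions 0-2)
  Group 2: 'c' x 4 (positions 3-6)
  Group 3: 'e' x 4 (positions 7-10)
Total groups: 3

3


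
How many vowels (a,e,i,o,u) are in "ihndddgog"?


Input: ihndddgog
Checking each character:
  'i' at position 0: vowel (running total: 1)
  'h' at position 1: consonant
  'n' at position 2: consonant
  'd' at position 3: consonant
  'd' at position 4: consonant
  'd' at position 5: consonant
  'g' at position 6: consonant
  'o' at position 7: vowel (running total: 2)
  'g' at position 8: consonant
Total vowels: 2

2


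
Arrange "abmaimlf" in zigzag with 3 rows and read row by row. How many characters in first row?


Zigzag "abmaimlf" into 3 rows:
Placing characters:
  'a' => row 0
  'b' => row 1
  'm' => row 2
  'a' => row 1
  'i' => row 0
  'm' => row 1
  'l' => row 2
  'f' => row 1
Rows:
  Row 0: "ai"
  Row 1: "bamf"
  Row 2: "ml"
First row length: 2

2


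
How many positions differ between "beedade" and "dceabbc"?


Comparing "beedade" and "dceabbc" position by position:
  Position 0: 'b' vs 'd' => DIFFER
  Position 1: 'e' vs 'c' => DIFFER
  Position 2: 'e' vs 'e' => same
  Position 3: 'd' vs 'a' => DIFFER
  Position 4: 'a' vs 'b' => DIFFER
  Position 5: 'd' vs 'b' => DIFFER
  Position 6: 'e' vs 'c' => DIFFER
Positions that differ: 6

6


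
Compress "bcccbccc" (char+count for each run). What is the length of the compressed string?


Input: bcccbccc
Runs:
  'b' x 1 => "b1"
  'c' x 3 => "c3"
  'b' x 1 => "b1"
  'c' x 3 => "c3"
Compressed: "b1c3b1c3"
Compressed length: 8

8


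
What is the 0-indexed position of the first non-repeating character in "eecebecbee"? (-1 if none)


Input: eecebecbee
Character frequencies:
  'b': 2
  'c': 2
  'e': 6
Scanning left to right for freq == 1:
  Position 0 ('e'): freq=6, skip
  Position 1 ('e'): freq=6, skip
  Position 2 ('c'): freq=2, skip
  Position 3 ('e'): freq=6, skip
  Position 4 ('b'): freq=2, skip
  Position 5 ('e'): freq=6, skip
  Position 6 ('c'): freq=2, skip
  Position 7 ('b'): freq=2, skip
  Position 8 ('e'): freq=6, skip
  Position 9 ('e'): freq=6, skip
  No unique character found => answer = -1

-1


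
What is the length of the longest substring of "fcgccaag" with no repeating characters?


Input: "fcgccaag"
Sliding window (track last position of each char):
  Position 0 ('f'): window [0,0] length 1 -- new best
  Position 1 ('c'): window [0,1] length 2 -- new best
  Position 2 ('g'): window [0,2] length 3 -- new best
  Position 3 ('c'): repeat (last at 1), move window start to 2
  Position 3 ('c'): window [2,3] length 2
  Position 4 ('c'): repeat (last at 3), move window start to 4
  Position 4 ('c'): window [4,4] length 1
  Position 5 ('a'): window [4,5] length 2
  Position 6 ('a'): repeat (last at 5), move window start to 6
  Position 6 ('a'): window [6,6] length 1
  Position 7 ('g'): window [6,7] length 2
Longest substring with no repeats: "fcg" with length 3

3


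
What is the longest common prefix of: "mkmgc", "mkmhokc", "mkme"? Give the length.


Words: mkmgc, mkmhokc, mkme
  Position 0: all 'm' => match
  Position 1: all 'k' => match
  Position 2: all 'm' => match
  Position 3: ('g', 'h', 'e') => mismatch, stop
LCP = "mkm" (length 3)

3


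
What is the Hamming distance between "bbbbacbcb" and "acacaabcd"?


Comparing "bbbbacbcb" and "acacaabcd" position by position:
  Position 0: 'b' vs 'a' => differ
  Position 1: 'b' vs 'c' => differ
  Position 2: 'b' vs 'a' => differ
  Position 3: 'b' vs 'c' => differ
  Position 4: 'a' vs 'a' => same
  Position 5: 'c' vs 'a' => differ
  Position 6: 'b' vs 'b' => same
  Position 7: 'c' vs 'c' => same
  Position 8: 'b' vs 'd' => differ
Total differences (Hamming distance): 6

6


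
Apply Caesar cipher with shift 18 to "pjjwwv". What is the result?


Caesar cipher: shift "pjjwwv" by 18
  'p' (pos 15) + 18 = pos 7 = 'h'
  'j' (pos 9) + 18 = pos 1 = 'b'
  'j' (pos 9) + 18 = pos 1 = 'b'
  'w' (pos 22) + 18 = pos 14 = 'o'
  'w' (pos 22) + 18 = pos 14 = 'o'
  'v' (pos 21) + 18 = pos 13 = 'n'
Result: hbboon

hbboon


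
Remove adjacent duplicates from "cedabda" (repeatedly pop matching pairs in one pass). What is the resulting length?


Input: cedabda
Stack-based adjacent duplicate removal:
  Read 'c': push. Stack: c
  Read 'e': push. Stack: ce
  Read 'd': push. Stack: ced
  Read 'a': push. Stack: ceda
  Read 'b': push. Stack: cedab
  Read 'd': push. Stack: cedabd
  Read 'a': push. Stack: cedabda
Final stack: "cedabda" (length 7)

7


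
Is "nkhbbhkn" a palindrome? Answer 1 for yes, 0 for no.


Input: nkhbbhkn
Reversed: nkhbbhkn
  Compare pos 0 ('n') with pos 7 ('n'): match
  Compare pos 1 ('k') with pos 6 ('k'): match
  Compare pos 2 ('h') with pos 5 ('h'): match
  Compare pos 3 ('b') with pos 4 ('b'): match
Result: palindrome

1


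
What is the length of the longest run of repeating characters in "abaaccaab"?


Input: "abaaccaab"
Scanning for longest run:
  Position 1 ('b'): new char, reset run to 1
  Position 2 ('a'): new char, reset run to 1
  Position 3 ('a'): continues run of 'a', length=2
  Position 4 ('c'): new char, reset run to 1
  Position 5 ('c'): continues run of 'c', length=2
  Position 6 ('a'): new char, reset run to 1
  Position 7 ('a'): continues run of 'a', length=2
  Position 8 ('b'): new char, reset run to 1
Longest run: 'a' with length 2

2


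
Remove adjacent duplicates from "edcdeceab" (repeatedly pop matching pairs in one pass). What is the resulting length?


Input: edcdeceab
Stack-based adjacent duplicate removal:
  Read 'e': push. Stack: e
  Read 'd': push. Stack: ed
  Read 'c': push. Stack: edc
  Read 'd': push. Stack: edcd
  Read 'e': push. Stack: edcde
  Read 'c': push. Stack: edcdec
  Read 'e': push. Stack: edcdece
  Read 'a': push. Stack: edcdecea
  Read 'b': push. Stack: edcdeceab
Final stack: "edcdeceab" (length 9)

9


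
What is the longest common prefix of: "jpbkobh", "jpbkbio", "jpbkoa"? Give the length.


Words: jpbkobh, jpbkbio, jpbkoa
  Position 0: all 'j' => match
  Position 1: all 'p' => match
  Position 2: all 'b' => match
  Position 3: all 'k' => match
  Position 4: ('o', 'b', 'o') => mismatch, stop
LCP = "jpbk" (length 4)

4


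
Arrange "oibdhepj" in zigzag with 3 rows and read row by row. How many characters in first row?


Zigzag "oibdhepj" into 3 rows:
Placing characters:
  'o' => row 0
  'i' => row 1
  'b' => row 2
  'd' => row 1
  'h' => row 0
  'e' => row 1
  'p' => row 2
  'j' => row 1
Rows:
  Row 0: "oh"
  Row 1: "idej"
  Row 2: "bp"
First row length: 2

2


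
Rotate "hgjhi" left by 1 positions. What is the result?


Input: "hgjhi", rotate left by 1
First 1 characters: "h"
Remaining characters: "gjhi"
Concatenate remaining + first: "gjhi" + "h" = "gjhih"

gjhih


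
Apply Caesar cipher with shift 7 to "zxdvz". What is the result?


Caesar cipher: shift "zxdvz" by 7
  'z' (pos 25) + 7 = pos 6 = 'g'
  'x' (pos 23) + 7 = pos 4 = 'e'
  'd' (pos 3) + 7 = pos 10 = 'k'
  'v' (pos 21) + 7 = pos 2 = 'c'
  'z' (pos 25) + 7 = pos 6 = 'g'
Result: gekcg

gekcg


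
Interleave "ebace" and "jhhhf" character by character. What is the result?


Interleaving "ebace" and "jhhhf":
  Position 0: 'e' from first, 'j' from second => "ej"
  Position 1: 'b' from first, 'h' from second => "bh"
  Position 2: 'a' from first, 'h' from second => "ah"
  Position 3: 'c' from first, 'h' from second => "ch"
  Position 4: 'e' from first, 'f' from second => "ef"
Result: ejbhahchef

ejbhahchef


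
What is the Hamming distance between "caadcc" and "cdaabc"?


Comparing "caadcc" and "cdaabc" position by position:
  Position 0: 'c' vs 'c' => same
  Position 1: 'a' vs 'd' => differ
  Position 2: 'a' vs 'a' => same
  Position 3: 'd' vs 'a' => differ
  Position 4: 'c' vs 'b' => differ
  Position 5: 'c' vs 'c' => same
Total differences (Hamming distance): 3

3


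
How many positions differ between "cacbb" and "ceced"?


Comparing "cacbb" and "ceced" position by position:
  Position 0: 'c' vs 'c' => same
  Position 1: 'a' vs 'e' => DIFFER
  Position 2: 'c' vs 'c' => same
  Position 3: 'b' vs 'e' => DIFFER
  Position 4: 'b' vs 'd' => DIFFER
Positions that differ: 3

3


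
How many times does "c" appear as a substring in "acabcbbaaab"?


Searching for "c" in "acabcbbaaab"
Scanning each position:
  Position 0: "a" => no
  Position 1: "c" => MATCH
  Position 2: "a" => no
  Position 3: "b" => no
  Position 4: "c" => MATCH
  Position 5: "b" => no
  Position 6: "b" => no
  Position 7: "a" => no
  Position 8: "a" => no
  Position 9: "a" => no
  Position 10: "b" => no
Total occurrences: 2

2
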